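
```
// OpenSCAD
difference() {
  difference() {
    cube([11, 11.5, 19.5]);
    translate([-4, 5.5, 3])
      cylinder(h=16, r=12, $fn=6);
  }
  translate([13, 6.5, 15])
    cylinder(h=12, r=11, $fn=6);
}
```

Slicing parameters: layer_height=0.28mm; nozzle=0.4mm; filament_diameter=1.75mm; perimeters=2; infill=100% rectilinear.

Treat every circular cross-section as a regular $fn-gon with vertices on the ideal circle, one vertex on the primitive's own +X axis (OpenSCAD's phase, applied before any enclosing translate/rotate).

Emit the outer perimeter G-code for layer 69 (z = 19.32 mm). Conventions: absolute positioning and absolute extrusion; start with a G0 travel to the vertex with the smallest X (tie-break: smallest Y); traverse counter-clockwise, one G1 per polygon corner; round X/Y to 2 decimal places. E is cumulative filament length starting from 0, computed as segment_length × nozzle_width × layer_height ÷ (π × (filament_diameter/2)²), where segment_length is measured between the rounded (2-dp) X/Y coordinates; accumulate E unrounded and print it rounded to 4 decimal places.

At z = 19.32 mm: the 11×11.5 cube contributes its full rectangle; the cylinder at (-4, 5.5) is not intersected at this z (z outside [3, 19]); Subtracting the remaining from the first: none of the subtracted shapes is present at this height, so the 11×11.5 cube is unchanged — 1 connected region; the r=11 cylinder at (13, 6.5) contributes a regular 6-gon of circumradius 11; After the difference (first − rest): starting from the result so far, the r=11 cylinder at (13, 6.5) partially overlaps it — only the 84.09 mm² overlap (of its 314.37 mm²) is removed, clipping the outline — 1 connected region. The outline is a single polygon with 5 vertices. Extrusion per mm of travel: 0.4 × 0.28 / (π × 0.875²) = 0.046564. Accumulating E over each segment gives final E = 1.6493.

G0 X0.00 Y0.00 Z19.32
G1 X5.75 Y0.00 E0.2677
G1 X2.00 Y6.50 E0.6172
G1 X4.89 Y11.50 E0.8861
G1 X0.00 Y11.50 E1.1138
G1 X0.00 Y0.00 E1.6493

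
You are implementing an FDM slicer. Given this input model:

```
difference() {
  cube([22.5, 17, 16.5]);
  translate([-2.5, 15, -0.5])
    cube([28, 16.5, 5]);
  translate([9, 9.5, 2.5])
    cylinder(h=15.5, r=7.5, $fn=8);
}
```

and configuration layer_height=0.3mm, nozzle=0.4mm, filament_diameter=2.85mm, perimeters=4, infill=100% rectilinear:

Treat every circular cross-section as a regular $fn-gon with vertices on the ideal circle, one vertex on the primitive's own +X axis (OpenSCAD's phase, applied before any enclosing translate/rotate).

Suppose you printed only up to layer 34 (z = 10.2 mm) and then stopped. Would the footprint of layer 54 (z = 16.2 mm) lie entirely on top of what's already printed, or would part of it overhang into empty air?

Compare the two slices. At z = 10.2: the 22.5×17 cube contributes its full rectangle (area 382.50 mm²); the cube at (-2.5, 15) is absent (z outside [-0.5, 4.5]); the cylinder at (9, 9.5): section is a regular 8-gon, circumradius r=7.5 (area = (8/2)·7.500²·sin(360°/8) = 159.10 mm²); After the difference (first − rest): starting from the 22.5×17 cube (382.50 mm²), the r=7.5 cylinder at (9, 9.5) lies inside it touching the edge (removes its full 159.10 mm²) — area = 223.40 mm². At z = 16.2: the cube (footprint 22.5×17) is included at this height (area 382.50 mm²); the cube at (-2.5, 15) is not intersected at this z (z outside [-0.5, 4.5]); the cylinder at (9, 9.5): section is a regular 8-gon, circumradius r=7.5 (area = (8/2)·7.500²·sin(360°/8) = 159.10 mm²); After the difference (first − rest): starting from the 22.5×17 cube (382.50 mm²), the r=7.5 cylinder at (9, 9.5) lies inside it touching the edge (removes its full 159.10 mm²) — area = 223.40 mm². Checking containment: the cross-section at z = 16.2 is a subset of the cross-section at z = 10.2.

entirely on top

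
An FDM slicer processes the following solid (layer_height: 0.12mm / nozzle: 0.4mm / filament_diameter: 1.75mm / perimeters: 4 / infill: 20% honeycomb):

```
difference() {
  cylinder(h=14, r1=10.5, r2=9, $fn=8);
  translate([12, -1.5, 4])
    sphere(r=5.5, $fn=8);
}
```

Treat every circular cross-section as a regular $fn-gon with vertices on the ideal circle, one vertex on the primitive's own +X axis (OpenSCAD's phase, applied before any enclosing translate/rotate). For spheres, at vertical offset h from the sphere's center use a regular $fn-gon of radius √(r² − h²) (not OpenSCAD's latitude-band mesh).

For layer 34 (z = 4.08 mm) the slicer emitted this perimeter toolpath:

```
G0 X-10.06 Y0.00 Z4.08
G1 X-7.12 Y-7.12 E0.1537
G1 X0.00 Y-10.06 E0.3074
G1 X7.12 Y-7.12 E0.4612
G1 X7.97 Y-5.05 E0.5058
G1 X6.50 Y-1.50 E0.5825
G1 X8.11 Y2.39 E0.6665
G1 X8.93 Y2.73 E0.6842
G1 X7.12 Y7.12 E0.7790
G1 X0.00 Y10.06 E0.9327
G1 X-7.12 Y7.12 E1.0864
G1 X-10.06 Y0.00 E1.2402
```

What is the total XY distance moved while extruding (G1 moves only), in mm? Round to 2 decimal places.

62.14 mm

Sum the Euclidean lengths of each G1 segment: total = 62.14 mm.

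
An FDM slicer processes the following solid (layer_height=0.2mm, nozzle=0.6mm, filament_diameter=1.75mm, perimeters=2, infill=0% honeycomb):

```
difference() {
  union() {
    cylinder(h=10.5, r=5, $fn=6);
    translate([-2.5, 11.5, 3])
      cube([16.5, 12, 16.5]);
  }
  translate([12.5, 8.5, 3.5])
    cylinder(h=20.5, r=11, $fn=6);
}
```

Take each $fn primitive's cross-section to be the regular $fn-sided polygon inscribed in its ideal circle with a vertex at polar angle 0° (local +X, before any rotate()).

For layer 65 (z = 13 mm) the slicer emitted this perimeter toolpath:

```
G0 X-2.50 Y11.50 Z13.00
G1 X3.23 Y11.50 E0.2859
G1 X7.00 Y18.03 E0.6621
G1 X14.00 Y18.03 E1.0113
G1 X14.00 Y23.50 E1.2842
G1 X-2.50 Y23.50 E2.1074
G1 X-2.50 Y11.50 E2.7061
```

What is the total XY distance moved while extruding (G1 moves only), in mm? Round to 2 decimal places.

Sum the Euclidean lengths of each G1 segment: total = 54.24 mm.

54.24 mm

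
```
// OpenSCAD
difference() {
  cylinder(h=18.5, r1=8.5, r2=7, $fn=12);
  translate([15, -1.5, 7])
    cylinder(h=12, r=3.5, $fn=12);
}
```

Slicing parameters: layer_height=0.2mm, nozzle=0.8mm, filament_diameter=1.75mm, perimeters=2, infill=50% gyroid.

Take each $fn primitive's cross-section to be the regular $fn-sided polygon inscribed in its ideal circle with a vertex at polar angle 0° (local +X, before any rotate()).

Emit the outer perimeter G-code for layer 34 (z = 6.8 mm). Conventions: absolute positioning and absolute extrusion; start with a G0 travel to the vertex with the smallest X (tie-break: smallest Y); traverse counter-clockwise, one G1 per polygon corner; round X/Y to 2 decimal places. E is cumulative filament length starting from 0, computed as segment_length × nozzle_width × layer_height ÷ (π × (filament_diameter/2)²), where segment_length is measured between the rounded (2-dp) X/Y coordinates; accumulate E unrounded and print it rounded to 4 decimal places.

G0 X-7.95 Y0.00 Z6.80
G1 X-6.88 Y-3.97 E0.2735
G1 X-3.97 Y-6.88 E0.5473
G1 X0.00 Y-7.95 E0.8208
G1 X3.97 Y-6.88 E1.0943
G1 X6.88 Y-3.97 E1.3680
G1 X7.95 Y0.00 E1.6415
G1 X6.88 Y3.97 E1.9151
G1 X3.97 Y6.88 E2.1888
G1 X0.00 Y7.95 E2.4623
G1 X-3.97 Y6.88 E2.7358
G1 X-6.88 Y3.97 E3.0096
G1 X-7.95 Y0.00 E3.2831

At z = 6.8 mm: the cone: at t=0.368 of its height the radius interpolates to r₁+(r₂−r₁)t = 7.949, giving a regular 12-gon of that circumradius; the cylinder at (15, -1.5) does not reach this height (z outside [7, 19]); After the difference (first − rest): none of the subtracted shapes is present at this height, so the cone is unchanged — 1 connected region. The outline is a single polygon with 12 vertices. Extrusion per mm of travel: 0.8 × 0.2 / (π × 0.875²) = 0.066520. Accumulating E over each segment gives final E = 3.2831.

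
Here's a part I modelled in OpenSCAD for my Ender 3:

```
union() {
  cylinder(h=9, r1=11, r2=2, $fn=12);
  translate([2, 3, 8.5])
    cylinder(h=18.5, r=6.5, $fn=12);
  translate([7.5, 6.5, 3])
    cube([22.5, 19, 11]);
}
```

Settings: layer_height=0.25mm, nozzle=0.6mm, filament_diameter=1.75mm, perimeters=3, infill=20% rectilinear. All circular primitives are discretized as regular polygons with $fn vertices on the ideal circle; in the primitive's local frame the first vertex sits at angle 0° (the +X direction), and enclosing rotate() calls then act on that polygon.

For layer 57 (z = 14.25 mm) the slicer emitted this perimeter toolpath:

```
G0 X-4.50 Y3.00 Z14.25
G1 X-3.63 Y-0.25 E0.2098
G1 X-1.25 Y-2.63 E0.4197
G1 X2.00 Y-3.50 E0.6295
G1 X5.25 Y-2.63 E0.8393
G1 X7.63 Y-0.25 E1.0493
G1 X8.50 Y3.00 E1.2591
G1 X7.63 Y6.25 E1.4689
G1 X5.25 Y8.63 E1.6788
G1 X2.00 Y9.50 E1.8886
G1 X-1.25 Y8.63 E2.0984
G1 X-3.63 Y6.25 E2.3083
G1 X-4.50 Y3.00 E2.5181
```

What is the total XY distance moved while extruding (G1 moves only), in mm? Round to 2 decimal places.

40.38 mm

Sum the Euclidean lengths of each G1 segment: total = 40.38 mm.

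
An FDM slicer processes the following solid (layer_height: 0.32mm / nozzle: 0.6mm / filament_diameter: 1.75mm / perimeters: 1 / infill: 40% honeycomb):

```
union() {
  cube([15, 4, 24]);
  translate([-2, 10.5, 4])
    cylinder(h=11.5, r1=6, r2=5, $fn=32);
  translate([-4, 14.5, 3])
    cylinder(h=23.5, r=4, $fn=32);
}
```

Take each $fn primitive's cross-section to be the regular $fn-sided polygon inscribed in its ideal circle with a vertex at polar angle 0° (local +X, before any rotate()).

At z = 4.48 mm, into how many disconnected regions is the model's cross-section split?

At z = 4.48 mm: the cube (footprint 15×4) is included at this height; the cone at (-2, 10.5) (r1=6→r2=5) has section circumradius 5.958 here — a regular 32-gon; the r=4 cylinder at (-4, 14.5) contributes a regular 32-gon of circumradius 4; Taking the union: the regions partially overlap (shared area 32.82 mm²), so overlapping operands fuse into one piece — 2 connected regions. The result has 2 disconnected regions.

2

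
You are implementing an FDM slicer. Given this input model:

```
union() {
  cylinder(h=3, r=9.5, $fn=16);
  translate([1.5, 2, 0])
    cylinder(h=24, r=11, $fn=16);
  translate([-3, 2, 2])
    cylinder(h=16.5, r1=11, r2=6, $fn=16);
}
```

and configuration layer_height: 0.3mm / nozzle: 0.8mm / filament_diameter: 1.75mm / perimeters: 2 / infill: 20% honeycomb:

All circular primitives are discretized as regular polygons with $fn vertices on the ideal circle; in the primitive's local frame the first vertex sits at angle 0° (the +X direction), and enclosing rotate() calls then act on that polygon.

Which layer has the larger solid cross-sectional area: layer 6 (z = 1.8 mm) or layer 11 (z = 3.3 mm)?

Layer 6 (z = 1.8): the cylinder: section is a regular 16-gon, circumradius r=9.5 (area = (16/2)·9.500²·sin(360°/16) = 276.30 mm²); the r=11 cylinder at (1.5, 2) gives a regular 16-gon of circumradius 11 (constant along its height) (area = (16/2)·11.000²·sin(360°/16) = 370.44 mm²); the cone at (-3, 2) is not intersected at this z (z outside [2, 18.5]); Merging all regions: the regions partially overlap — summed areas 646.74 mm² minus the doubly-counted overlap 263.53 mm² gives 383.20 mm² — area = 383.20 mm². So its area = 383.20 mm². Layer 11 (z = 3.3): the cylinder is not intersected at this z (z outside [0, 3]); the r=11 cylinder at (1.5, 2) gives a regular 16-gon of circumradius 11 (constant along its height) (area = (16/2)·11.000²·sin(360°/16) = 370.44 mm²); the cone at (-3, 2): at t=0.079 of its height the radius interpolates to r₁+(r₂−r₁)t = 10.606, giving a regular 16-gon of that circumradius (area = (16/2)·10.606²·sin(360°/16) = 344.38 mm²); Combining (union): the regions partially overlap — summed areas 714.82 mm² minus the doubly-counted overlap 261.81 mm² gives 453.01 mm² — area = 453.01 mm². So its area = 453.01 mm². Layer 11 is larger (453.01 vs 383.20 mm²).

layer 11 (z = 3.3 mm)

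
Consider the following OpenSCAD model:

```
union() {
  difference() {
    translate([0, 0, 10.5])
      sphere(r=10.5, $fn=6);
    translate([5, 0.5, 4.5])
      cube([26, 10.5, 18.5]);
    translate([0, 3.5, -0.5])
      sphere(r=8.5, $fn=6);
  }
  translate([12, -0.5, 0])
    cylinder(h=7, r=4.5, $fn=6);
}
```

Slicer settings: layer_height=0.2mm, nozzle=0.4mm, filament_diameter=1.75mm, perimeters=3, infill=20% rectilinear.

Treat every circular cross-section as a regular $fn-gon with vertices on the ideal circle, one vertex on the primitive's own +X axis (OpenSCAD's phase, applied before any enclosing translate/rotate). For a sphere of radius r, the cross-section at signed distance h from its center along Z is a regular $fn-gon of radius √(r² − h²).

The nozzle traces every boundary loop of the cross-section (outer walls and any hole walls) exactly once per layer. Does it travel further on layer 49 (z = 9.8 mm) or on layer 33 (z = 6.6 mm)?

Layer 49 (z = 9.8): the r=10.5 sphere slices to a regular 6-gon of circumradius 10.477 (√(r²−h²) with h=0.7 from center) (perimeter = 2·6·10.477·sin(180°/6) = 62.86 mm); the 26×10.5 cube at (5, 0.5) contributes its full rectangle (perimeter 73.00 mm); the sphere at (0, 3.5) does not reach this height (|z−center|=10.300 > r=8.5); After the difference (first − rest): starting from the r=10.5 sphere, the 26×10.5 cube at (5, 0.5) partially overlaps it — only the 23.26 mm² overlap (of its 273.00 mm²) is removed, clipping the outline — boundary = 66.48 mm; the cylinder at (12, -0.5) is absent (z outside [0, 7]); Taking the union: only the result so far is present, so the union is just that shape — boundary = 66.48 mm. So its perimeter = 66.48 mm. Layer 33 (z = 6.6): the r=10.5 sphere contributes a regular 6-gon of circumradius √(10.5²−3.9²) = 9.749 (perimeter = 2·6·9.749·sin(180°/6) = 58.49 mm); the cube at (5, 0.5) (footprint 26×10.5) is included at this height (perimeter 73.00 mm); the r=8.5 sphere at (0, 3.5) slices to a regular 6-gon of circumradius 4.673 (√(r²−h²) with h=7.1 from center) (perimeter = 2·6·4.673·sin(180°/6) = 28.04 mm); After the difference (first − rest): starting from the r=10.5 sphere, the 26×10.5 cube at (5, 0.5) partially overlaps it — only the 17.23 mm² overlap (of its 273.00 mm²) is removed, clipping the outline; the r=8.5 sphere at (0, 3.5) lies wholly inside it (removes its full 56.74 mm² and its 28.04 mm outline becomes a hole wall) — boundary (outer + 1 inner loop) = 89.80 mm; the cylinder at (12, -0.5): section is a regular 6-gon, circumradius r=4.5 (perimeter = 2·6·4.500·sin(180°/6) = 27.00 mm); Combining (union): the regions partially overlap (shared area 3.48 mm²), so the edge portions inside another operand are dropped and the merged outline is re-measured after clipping — boundary (outer + 1 inner loop) = 109.19 mm. So its perimeter = 109.19 mm. Layer 33 is larger (109.19 vs 66.48 mm).

layer 33 (z = 6.6 mm)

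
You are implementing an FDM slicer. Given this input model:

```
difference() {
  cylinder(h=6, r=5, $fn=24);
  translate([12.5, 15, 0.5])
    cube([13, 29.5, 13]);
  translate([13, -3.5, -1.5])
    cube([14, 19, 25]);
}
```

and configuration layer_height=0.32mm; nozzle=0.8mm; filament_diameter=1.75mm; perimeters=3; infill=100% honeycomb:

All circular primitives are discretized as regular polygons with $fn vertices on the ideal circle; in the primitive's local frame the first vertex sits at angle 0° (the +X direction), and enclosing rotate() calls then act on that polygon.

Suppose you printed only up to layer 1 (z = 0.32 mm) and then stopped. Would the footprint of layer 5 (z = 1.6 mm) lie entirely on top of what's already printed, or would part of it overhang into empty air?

entirely on top

Compare the two slices. At z = 0.32: the r=5 cylinder contributes a regular 24-gon of circumradius 5 (area = (24/2)·5.000²·sin(360°/24) = 77.65 mm²); the cube at (12.5, 15) does not reach this height (z outside [0.5, 13.5]); the cube at (13, -3.5) (footprint 14×19) is included at this height (area 266.00 mm²); After the difference (first − rest): starting from the r=5 cylinder (77.65 mm²), the 14×19 cube at (13, -3.5) misses the remaining region (no effect) — area = 77.65 mm². At z = 1.6: the r=5 cylinder gives a regular 24-gon of circumradius 5 (constant along its height) (area = (24/2)·5.000²·sin(360°/24) = 77.65 mm²); the cube at (12.5, 15) (footprint 13×29.5) is included at this height (area 383.50 mm²); the 14×19 cube at (13, -3.5) contributes its full rectangle (area 266.00 mm²); Subtracting the remaining from the first: starting from the r=5 cylinder (77.65 mm²), the 13×29.5 cube at (12.5, 15) misses the remaining region (no effect); the 14×19 cube at (13, -3.5) misses the remaining region (no effect) — area = 77.65 mm². Checking containment: the cross-section at z = 1.6 is a subset of the cross-section at z = 0.32.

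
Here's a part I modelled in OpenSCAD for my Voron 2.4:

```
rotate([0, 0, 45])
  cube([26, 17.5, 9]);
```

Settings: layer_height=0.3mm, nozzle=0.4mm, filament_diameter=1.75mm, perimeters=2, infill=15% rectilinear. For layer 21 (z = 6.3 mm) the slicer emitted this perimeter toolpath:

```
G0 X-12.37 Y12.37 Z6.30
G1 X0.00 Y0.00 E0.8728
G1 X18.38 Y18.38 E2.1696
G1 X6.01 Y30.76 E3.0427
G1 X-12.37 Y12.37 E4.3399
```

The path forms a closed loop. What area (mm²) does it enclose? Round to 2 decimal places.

Apply the shoelace formula to the sequence of (X, Y) vertices; enclosed area = 454.87 mm².

454.87 mm²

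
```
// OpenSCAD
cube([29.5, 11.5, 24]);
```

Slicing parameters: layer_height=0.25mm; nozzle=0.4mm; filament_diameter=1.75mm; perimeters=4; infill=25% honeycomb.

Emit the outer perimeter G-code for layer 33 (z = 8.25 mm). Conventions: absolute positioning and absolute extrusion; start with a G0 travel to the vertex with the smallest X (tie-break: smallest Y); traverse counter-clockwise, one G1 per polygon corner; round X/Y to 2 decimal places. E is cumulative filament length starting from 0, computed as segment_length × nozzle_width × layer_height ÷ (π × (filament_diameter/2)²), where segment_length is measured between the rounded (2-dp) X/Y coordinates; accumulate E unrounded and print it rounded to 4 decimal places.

G0 X0.00 Y0.00 Z8.25
G1 X29.50 Y0.00 E1.2265
G1 X29.50 Y11.50 E1.7046
G1 X0.00 Y11.50 E2.9310
G1 X0.00 Y0.00 E3.4092

At z = 8.25 mm: the cube is present — its section is the full 29.5×11.5 rectangle. The outline is a single polygon with 4 vertices. Extrusion per mm of travel: 0.4 × 0.25 / (π × 0.875²) = 0.041575. Accumulating E over each segment gives final E = 3.4092.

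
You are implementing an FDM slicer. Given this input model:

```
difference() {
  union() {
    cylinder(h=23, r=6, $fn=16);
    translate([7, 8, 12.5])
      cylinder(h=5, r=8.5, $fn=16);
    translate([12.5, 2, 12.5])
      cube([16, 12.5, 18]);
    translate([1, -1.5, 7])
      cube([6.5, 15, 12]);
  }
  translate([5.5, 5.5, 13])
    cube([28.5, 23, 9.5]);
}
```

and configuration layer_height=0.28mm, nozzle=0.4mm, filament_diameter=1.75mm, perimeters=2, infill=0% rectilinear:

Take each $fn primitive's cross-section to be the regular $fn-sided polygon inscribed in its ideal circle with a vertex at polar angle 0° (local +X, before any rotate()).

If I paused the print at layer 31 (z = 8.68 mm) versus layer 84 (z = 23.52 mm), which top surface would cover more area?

layer 84 (z = 23.52 mm)

Layer 31 (z = 8.68): the r=6 cylinder gives a regular 16-gon of circumradius 6 (constant along its height) (area = (16/2)·6.000²·sin(360°/16) = 110.21 mm²); the cylinder at (7, 8) is absent (z outside [12.5, 17.5]); the cube at (12.5, 2) does not reach this height (z outside [12.5, 30.5]); the cube at (1, -1.5) is present — its section is the full 6.5×15 rectangle (area 97.50 mm²); Combining (union): the regions partially overlap — summed areas 207.71 mm² minus the doubly-counted overlap 28.93 mm² gives 178.78 mm² — area = 178.78 mm²; the cube at (5.5, 5.5) is absent (z outside [13, 22.5]); Taking the first minus the rest: none of the subtracted shapes is present at this height, so the result so far is unchanged — area = 178.78 mm². So its area = 178.78 mm². Layer 84 (z = 23.52): the cylinder is not intersected at this z (z outside [0, 23]); the cylinder at (7, 8) is not intersected at this z (z outside [12.5, 17.5]); the cube at (12.5, 2) is present — its section is the full 16×12.5 rectangle (area 200.00 mm²); the cube at (1, -1.5) is not intersected at this z (z outside [7, 19]); Taking the union: only the 16×12.5 cube at (12.5, 2) is present, so the union is just that shape — area = 200.00 mm²; the cube at (5.5, 5.5) is absent (z outside [13, 22.5]); Taking the first minus the rest: none of the subtracted shapes is present at this height, so the result so far is unchanged — area = 200.00 mm². So its area = 200.00 mm². Layer 84 is larger (200.00 vs 178.78 mm²).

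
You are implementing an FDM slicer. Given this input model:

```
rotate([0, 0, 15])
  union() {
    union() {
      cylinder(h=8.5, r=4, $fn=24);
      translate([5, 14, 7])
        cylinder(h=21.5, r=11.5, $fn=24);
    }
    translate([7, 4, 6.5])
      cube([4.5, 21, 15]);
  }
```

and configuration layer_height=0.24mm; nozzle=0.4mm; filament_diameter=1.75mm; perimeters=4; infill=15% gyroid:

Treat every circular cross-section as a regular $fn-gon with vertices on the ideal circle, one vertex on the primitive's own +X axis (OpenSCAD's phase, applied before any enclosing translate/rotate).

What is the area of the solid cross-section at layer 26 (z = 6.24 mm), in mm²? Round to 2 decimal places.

At z = 6.24 mm: the r=4 cylinder contributes a regular 24-gon of circumradius 4 (area = (24/2)·4.000²·sin(360°/24) = 49.69 mm²); the cylinder at (5, 14) is not intersected at this z (z outside [7, 28.5]); Combining (union): only the r=4 cylinder is present, so the union is just that shape — area = 49.69 mm²; the cube at (7, 4) does not reach this height (z outside [6.5, 21.5]); Merging all regions: only the result so far is present, so the union is just that shape — area = 49.69 mm²; (whole slice rotated 15° about Z — lengths, areas and connectivity unchanged). Overall, the cross-section is a single solid region. Net area = 49.69 mm².

49.69 mm²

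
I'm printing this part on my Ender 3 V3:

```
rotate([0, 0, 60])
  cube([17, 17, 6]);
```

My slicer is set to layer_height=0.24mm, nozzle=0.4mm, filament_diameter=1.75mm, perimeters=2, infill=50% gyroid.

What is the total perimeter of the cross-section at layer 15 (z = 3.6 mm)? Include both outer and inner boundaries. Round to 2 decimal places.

At z = 3.6 mm: the 17×17 cube contributes its full rectangle (perimeter 68.00 mm); (whole slice rotated 60° about Z — lengths, areas and connectivity unchanged). Overall, the cross-section is a single solid region. Total boundary length (outer) = 68.00 mm.

68.00 mm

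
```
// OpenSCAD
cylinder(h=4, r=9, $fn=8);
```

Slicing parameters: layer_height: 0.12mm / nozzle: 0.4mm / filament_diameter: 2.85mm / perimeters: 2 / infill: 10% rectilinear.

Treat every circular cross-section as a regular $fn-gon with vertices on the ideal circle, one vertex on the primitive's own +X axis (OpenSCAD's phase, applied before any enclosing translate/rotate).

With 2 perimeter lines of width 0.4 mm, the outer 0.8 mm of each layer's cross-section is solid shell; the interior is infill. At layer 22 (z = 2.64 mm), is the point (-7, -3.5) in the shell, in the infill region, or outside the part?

At z = 2.64 mm: the r=9 cylinder gives a regular 8-gon of circumradius 9 (constant along its height). Overall, the cross-section is a single solid region. The nearest boundary edge runs (-9.00, 0.00)→(-6.36, -6.36); distance from the point to it = 0.51 mm. The point is inside the cross-section, 0.51 mm from the nearest boundary — within the 0.8 mm shell band (2 × 0.4).

shell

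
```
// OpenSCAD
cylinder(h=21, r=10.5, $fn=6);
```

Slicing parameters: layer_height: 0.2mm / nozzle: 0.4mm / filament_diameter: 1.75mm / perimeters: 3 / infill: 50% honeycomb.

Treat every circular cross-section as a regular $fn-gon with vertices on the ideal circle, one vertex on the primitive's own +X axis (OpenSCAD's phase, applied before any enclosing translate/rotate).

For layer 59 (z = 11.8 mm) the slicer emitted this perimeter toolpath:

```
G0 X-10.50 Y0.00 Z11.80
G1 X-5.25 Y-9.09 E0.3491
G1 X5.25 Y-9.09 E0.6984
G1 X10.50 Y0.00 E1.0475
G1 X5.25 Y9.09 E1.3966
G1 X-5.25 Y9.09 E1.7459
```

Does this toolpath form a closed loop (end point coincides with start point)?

Start point (G0): (-10.50, 0.00). End point (last G1): the path does not return to the start — open.

no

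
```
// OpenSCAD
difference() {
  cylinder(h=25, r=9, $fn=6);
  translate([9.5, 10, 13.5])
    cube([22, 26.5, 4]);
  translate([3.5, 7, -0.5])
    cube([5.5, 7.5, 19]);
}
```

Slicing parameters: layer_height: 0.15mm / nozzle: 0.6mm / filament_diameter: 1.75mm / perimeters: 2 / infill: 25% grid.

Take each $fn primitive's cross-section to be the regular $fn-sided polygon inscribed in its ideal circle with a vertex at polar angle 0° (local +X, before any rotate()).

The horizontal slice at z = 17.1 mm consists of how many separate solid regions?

1

At z = 17.1 mm: the cylinder: section is a regular 6-gon, circumradius r=9; the cube at (9.5, 10) is present — its section is the full 22×26.5 rectangle; the 5.5×7.5 cube at (3.5, 7) contributes its full rectangle; Taking the first minus the rest: starting from the r=9 cylinder, the 22×26.5 cube at (9.5, 10) misses the remaining region (no effect); the 5.5×7.5 cube at (3.5, 7) partially overlaps it — only the 0.98 mm² overlap (of its 41.25 mm²) is removed, clipping the outline — 1 connected region. The result has 1 disconnected region.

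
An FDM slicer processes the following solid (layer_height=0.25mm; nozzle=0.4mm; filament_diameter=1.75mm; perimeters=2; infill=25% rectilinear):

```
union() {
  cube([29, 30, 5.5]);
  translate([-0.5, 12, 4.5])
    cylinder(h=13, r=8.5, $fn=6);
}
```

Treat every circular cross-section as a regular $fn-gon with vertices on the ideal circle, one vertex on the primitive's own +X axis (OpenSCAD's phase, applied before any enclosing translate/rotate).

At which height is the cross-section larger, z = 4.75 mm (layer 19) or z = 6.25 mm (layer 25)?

Layer 19 (z = 4.75): the 29×30 cube contributes its full rectangle (area 870.00 mm²); the cylinder at (-0.5, 12): section is a regular 6-gon, circumradius r=8.5 (area = (6/2)·8.500²·sin(360°/6) = 187.71 mm²); Combining (union): the regions partially overlap — summed areas 1057.71 mm² minus the doubly-counted overlap 86.49 mm² gives 971.22 mm² — area = 971.22 mm². So its area = 971.22 mm². Layer 25 (z = 6.25): the cube is absent (z outside [0, 5.5]); the cylinder at (-0.5, 12): section is a regular 6-gon, circumradius r=8.5 (area = (6/2)·8.500²·sin(360°/6) = 187.71 mm²); Merging all regions: only the r=8.5 cylinder at (-0.5, 12) is present, so the union is just that shape — area = 187.71 mm². So its area = 187.71 mm². Layer 19 is larger (971.22 vs 187.71 mm²).

layer 19 (z = 4.75 mm)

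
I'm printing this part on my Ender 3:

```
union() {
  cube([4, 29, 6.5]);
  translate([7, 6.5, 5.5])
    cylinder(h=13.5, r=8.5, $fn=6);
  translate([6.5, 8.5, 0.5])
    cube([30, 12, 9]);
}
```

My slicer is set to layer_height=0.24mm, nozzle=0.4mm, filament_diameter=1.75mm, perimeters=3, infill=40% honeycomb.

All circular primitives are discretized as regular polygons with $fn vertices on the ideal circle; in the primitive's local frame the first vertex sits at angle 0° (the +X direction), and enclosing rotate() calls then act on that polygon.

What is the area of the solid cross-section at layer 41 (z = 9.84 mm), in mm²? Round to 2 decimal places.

187.71 mm²

At z = 9.84 mm: the cube is absent (z outside [0, 6.5]); the cylinder at (7, 6.5): section is a regular 6-gon, circumradius r=8.5 (area = (6/2)·8.500²·sin(360°/6) = 187.71 mm²); the cube at (6.5, 8.5) is absent (z outside [0.5, 9.5]); Combining (union): only the r=8.5 cylinder at (7, 6.5) is present, so the union is just that shape — area = 187.71 mm². Overall, the cross-section is a single solid region. Net area = 187.71 mm².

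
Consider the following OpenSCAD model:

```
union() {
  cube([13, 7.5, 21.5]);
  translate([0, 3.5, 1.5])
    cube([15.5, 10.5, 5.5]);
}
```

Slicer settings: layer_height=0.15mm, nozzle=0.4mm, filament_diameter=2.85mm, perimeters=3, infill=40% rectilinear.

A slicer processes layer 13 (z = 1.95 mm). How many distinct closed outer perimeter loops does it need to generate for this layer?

At z = 1.95 mm: the cube is present — its section is the full 13×7.5 rectangle; the cube at (0, 3.5) (footprint 15.5×10.5) is included at this height; Merging all regions: the regions partially overlap (shared area 52.00 mm²), so overlapping operands fuse into one piece — 1 connected region. The result has 1 disconnected region.

1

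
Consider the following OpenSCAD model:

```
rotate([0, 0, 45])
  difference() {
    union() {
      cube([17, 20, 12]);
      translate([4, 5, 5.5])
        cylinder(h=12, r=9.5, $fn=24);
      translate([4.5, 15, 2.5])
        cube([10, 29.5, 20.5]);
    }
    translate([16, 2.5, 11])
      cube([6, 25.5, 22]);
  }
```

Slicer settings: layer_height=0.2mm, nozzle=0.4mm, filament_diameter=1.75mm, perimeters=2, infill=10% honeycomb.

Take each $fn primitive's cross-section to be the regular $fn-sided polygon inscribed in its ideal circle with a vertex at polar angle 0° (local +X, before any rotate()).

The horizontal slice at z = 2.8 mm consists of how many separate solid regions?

1

At z = 2.8 mm: the 17×20 cube contributes its full rectangle; the cylinder at (4, 5) does not reach this height (z outside [5.5, 17.5]); the cube at (4.5, 15) (footprint 10×29.5) is included at this height; Combining (union): the regions partially overlap (shared area 50.00 mm²), so overlapping operands fuse into one piece — 1 connected region; the cube at (16, 2.5) is absent (z outside [11, 33]); Taking the first minus the rest: none of the subtracted shapes is present at this height, so the result so far is unchanged — 1 connected region; (rotated 45° about Z; rotation is an isometry so areas/perimeters/island counts are preserved). The result has 1 disconnected region.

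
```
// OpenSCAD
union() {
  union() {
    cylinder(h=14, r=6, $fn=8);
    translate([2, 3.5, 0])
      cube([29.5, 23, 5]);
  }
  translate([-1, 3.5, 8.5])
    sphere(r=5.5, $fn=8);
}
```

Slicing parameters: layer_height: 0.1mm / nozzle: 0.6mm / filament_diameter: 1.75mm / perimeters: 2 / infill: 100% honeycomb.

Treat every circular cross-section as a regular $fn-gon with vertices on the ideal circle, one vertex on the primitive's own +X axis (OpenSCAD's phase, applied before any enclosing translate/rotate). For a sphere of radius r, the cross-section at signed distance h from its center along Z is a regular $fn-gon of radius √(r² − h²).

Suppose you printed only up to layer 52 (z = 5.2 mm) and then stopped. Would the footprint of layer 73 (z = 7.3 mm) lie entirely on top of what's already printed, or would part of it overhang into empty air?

part overhangs

Compare the two slices. At z = 5.2: the r=6 cylinder contributes a regular 8-gon of circumradius 6 (area = (8/2)·6.000²·sin(360°/8) = 101.82 mm²); the cube at (2, 3.5) is not intersected at this z (z outside [0, 5]); Combining (union): only the r=6 cylinder is present, so the union is just that shape — area = 101.82 mm²; the r=5.5 sphere at (-1, 3.5) slices to a regular 8-gon of circumradius 4.400 (√(r²−h²) with h=3.3 from center) (area = (8/2)·4.400²·sin(360°/8) = 54.76 mm²); Taking the union: the regions partially overlap — summed areas 156.58 mm² minus the doubly-counted overlap 39.74 mm² gives 116.84 mm² — area = 116.84 mm². At z = 7.3: the r=6 cylinder contributes a regular 8-gon of circumradius 6 (area = (8/2)·6.000²·sin(360°/8) = 101.82 mm²); the cube at (2, 3.5) is absent (z outside [0, 5]); Taking the union: only the r=6 cylinder is present, so the union is just that shape — area = 101.82 mm²; the r=5.5 sphere at (-1, 3.5) slices to a regular 8-gon of circumradius 5.367 (√(r²−h²) with h=1.2 from center) (area = (8/2)·5.367²·sin(360°/8) = 81.49 mm²); Merging all regions: the regions partially overlap — summed areas 183.31 mm² minus the doubly-counted overlap 52.59 mm² gives 130.72 mm² — area = 130.72 mm². Checking containment: at z = 7.3 the cross-section extends beyond the z = 5.2 cross-section by about 13.88 mm².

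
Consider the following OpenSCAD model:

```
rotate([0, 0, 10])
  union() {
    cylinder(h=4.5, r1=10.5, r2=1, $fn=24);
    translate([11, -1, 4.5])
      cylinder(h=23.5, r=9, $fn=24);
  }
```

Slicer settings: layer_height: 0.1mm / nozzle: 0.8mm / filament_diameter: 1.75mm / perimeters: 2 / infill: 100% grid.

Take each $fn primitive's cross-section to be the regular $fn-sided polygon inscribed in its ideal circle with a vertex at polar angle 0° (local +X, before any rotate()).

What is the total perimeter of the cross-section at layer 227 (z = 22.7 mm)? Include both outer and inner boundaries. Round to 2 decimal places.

56.39 mm

At z = 22.7 mm: the cone is not intersected at this z (z outside [0, 4.5]); the cylinder at (11, -1): section is a regular 24-gon, circumradius r=9 (perimeter = 2·24·9.000·sin(180°/24) = 56.39 mm); Combining (union): only the r=9 cylinder at (11, -1) is present, so the union is just that shape — boundary = 56.39 mm; (rotated 10° about Z; rotation is an isometry so areas/perimeters/island counts are preserved). Overall, the cross-section is a single solid region. Total boundary length (outer) = 56.39 mm.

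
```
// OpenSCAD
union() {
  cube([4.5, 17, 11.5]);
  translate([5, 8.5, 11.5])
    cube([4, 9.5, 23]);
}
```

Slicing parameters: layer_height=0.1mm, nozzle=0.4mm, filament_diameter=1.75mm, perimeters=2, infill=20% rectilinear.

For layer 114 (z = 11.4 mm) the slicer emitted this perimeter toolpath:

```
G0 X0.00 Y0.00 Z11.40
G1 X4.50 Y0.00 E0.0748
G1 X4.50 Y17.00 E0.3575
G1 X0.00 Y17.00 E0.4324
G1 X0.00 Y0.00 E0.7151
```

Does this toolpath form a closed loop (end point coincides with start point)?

Start point (G0): (0.00, 0.00). End point (last G1): the path returns to the start — closed.

yes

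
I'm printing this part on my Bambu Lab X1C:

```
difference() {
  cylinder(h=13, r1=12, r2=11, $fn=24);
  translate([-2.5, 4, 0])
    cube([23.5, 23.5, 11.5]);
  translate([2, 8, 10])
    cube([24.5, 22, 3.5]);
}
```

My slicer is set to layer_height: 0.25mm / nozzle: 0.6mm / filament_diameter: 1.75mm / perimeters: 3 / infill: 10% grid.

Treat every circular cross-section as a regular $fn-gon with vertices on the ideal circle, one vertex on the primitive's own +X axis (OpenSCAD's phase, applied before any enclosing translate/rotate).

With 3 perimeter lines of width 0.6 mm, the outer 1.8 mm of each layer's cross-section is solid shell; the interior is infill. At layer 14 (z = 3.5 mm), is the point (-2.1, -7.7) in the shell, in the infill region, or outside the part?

infill

At z = 3.5 mm: the cone (r1=12→r2=11) has section circumradius 11.731 here — a regular 24-gon; the cube at (-2.5, 4) is present — its section is the full 23.5×23.5 rectangle; the cube at (2, 8) does not reach this height (z outside [10, 13.5]); Taking the first minus the rest: starting from the cone, the 23.5×23.5 cube at (-2.5, 4) partially overlaps it — only the 80.03 mm² overlap (of its 552.25 mm²) is removed, clipping the outline — 1 connected region. Overall, the cross-section is a single solid region. The nearest boundary edge runs (-3.04, -11.33)→(-5.87, -10.16); distance from the point to it = 3.71 mm. The point is inside the cross-section and 3.71 mm from the nearest boundary — more than the 1.8 mm shell width (3 × 0.6), so it's in the infill interior.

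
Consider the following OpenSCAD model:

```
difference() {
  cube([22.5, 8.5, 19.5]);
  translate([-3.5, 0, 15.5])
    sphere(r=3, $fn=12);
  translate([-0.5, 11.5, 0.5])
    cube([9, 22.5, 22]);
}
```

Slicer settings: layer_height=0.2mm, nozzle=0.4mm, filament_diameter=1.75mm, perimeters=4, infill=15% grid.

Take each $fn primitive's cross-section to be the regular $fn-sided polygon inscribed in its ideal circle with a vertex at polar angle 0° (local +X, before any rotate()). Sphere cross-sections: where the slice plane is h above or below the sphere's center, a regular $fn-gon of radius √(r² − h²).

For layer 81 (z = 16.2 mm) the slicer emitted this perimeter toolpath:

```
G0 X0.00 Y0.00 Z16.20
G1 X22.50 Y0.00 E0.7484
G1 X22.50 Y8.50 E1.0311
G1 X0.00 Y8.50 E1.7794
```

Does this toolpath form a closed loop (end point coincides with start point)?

Start point (G0): (0.00, 0.00). End point (last G1): the path does not return to the start — open.

no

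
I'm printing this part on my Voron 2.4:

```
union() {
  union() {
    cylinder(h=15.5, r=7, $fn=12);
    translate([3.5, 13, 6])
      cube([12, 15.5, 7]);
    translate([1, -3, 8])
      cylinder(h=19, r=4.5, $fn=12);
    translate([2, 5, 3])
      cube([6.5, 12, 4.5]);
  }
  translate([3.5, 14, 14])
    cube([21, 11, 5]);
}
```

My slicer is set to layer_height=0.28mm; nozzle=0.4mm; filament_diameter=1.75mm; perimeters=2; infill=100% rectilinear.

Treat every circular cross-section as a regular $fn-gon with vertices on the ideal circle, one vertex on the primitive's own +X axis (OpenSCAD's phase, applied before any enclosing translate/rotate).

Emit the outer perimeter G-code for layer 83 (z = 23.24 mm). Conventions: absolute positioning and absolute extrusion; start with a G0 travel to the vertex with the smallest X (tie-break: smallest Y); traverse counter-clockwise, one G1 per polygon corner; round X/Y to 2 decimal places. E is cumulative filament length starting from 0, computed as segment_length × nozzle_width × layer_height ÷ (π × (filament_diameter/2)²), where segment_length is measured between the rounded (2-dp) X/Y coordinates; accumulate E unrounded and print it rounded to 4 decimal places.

At z = 23.24 mm: the cylinder is absent (z outside [0, 15.5]); the cube at (3.5, 13) is not intersected at this z (z outside [6, 13]); the cylinder at (1, -3): section is a regular 12-gon, circumradius r=4.5; the cube at (2, 5) is not intersected at this z (z outside [3, 7.5]); Merging all regions: only the r=4.5 cylinder at (1, -3) is present, so the union is just that shape — 1 connected region; the cube at (3.5, 14) is absent (z outside [14, 19]); Merging all regions: only the result so far is present, so the union is just that shape — 1 connected region. The outline is a single polygon with 12 vertices. Extrusion per mm of travel: 0.4 × 0.28 / (π × 0.875²) = 0.046564. Accumulating E over each segment gives final E = 1.3021.

G0 X-3.50 Y-3.00 Z23.24
G1 X-2.90 Y-5.25 E0.1084
G1 X-1.25 Y-6.90 E0.2171
G1 X1.00 Y-7.50 E0.3255
G1 X3.25 Y-6.90 E0.4339
G1 X4.90 Y-5.25 E0.5426
G1 X5.50 Y-3.00 E0.6510
G1 X4.90 Y-0.75 E0.7595
G1 X3.25 Y0.90 E0.8681
G1 X1.00 Y1.50 E0.9765
G1 X-1.25 Y0.90 E1.0850
G1 X-2.90 Y-0.75 E1.1936
G1 X-3.50 Y-3.00 E1.3021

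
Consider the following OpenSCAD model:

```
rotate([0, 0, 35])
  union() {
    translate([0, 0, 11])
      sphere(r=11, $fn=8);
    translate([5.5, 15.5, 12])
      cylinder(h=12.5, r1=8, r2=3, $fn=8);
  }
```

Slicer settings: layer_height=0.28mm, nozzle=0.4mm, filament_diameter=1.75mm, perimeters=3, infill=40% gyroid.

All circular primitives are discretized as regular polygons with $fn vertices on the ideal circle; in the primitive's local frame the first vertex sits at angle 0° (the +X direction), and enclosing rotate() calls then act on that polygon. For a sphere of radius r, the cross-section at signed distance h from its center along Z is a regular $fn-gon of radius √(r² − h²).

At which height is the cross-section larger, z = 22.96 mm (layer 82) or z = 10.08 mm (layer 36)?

Layer 82 (z = 22.96): the sphere does not reach this height (|z−center|=11.960 > r=11); the cone at (5.5, 15.5) contributes a regular 8-gon of circumradius 3.616 (interpolated between r1=8 and r2=3 at t=0.877) (area = (8/2)·3.616²·sin(360°/8) = 36.98 mm²); Combining (union): only the cone at (5.5, 15.5) is present, so the union is just that shape — area = 36.98 mm²; (rotated 35° about Z; rotation is an isometry so areas/perimeters/island counts are preserved). So its area = 36.98 mm². Layer 36 (z = 10.08): the sphere: section is a regular 8-gon, circumradius = √(r²−h²) = √(11²−0.92²) = 10.961 (area = (8/2)·10.961²·sin(360°/8) = 339.85 mm²); the cone at (5.5, 15.5) does not reach this height (z outside [12, 24.5]); Combining (union): only the r=11 sphere is present, so the union is just that shape — area = 339.85 mm²; (rotated 35° about Z; rotation is an isometry so areas/perimeters/island counts are preserved). So its area = 339.85 mm². Layer 36 is larger (339.85 vs 36.98 mm²).

layer 36 (z = 10.08 mm)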